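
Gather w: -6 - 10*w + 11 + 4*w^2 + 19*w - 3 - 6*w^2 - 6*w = -2*w^2 + 3*w + 2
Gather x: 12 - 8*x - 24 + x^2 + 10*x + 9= x^2 + 2*x - 3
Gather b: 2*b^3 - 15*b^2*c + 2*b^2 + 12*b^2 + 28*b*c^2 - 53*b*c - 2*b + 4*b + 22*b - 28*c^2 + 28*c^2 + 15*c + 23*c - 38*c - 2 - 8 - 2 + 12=2*b^3 + b^2*(14 - 15*c) + b*(28*c^2 - 53*c + 24)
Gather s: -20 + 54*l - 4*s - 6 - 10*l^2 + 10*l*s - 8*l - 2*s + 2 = -10*l^2 + 46*l + s*(10*l - 6) - 24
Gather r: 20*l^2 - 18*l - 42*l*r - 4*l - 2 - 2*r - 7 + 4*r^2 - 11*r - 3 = 20*l^2 - 22*l + 4*r^2 + r*(-42*l - 13) - 12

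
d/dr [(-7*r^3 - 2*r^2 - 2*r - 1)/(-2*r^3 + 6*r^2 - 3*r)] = (-46*r^4 + 34*r^3 + 12*r^2 + 12*r - 3)/(r^2*(4*r^4 - 24*r^3 + 48*r^2 - 36*r + 9))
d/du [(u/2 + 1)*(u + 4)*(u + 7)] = 3*u^2/2 + 13*u + 25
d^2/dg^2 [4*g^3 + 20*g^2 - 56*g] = 24*g + 40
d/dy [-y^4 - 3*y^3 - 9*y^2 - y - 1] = -4*y^3 - 9*y^2 - 18*y - 1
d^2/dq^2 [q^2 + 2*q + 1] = 2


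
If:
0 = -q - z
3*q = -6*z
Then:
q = 0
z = 0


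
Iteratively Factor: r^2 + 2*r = (r + 2)*(r)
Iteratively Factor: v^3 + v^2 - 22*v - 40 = (v + 2)*(v^2 - v - 20) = (v + 2)*(v + 4)*(v - 5)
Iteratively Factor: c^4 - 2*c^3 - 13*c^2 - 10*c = (c + 1)*(c^3 - 3*c^2 - 10*c) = (c - 5)*(c + 1)*(c^2 + 2*c) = (c - 5)*(c + 1)*(c + 2)*(c)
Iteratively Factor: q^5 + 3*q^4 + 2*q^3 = (q + 2)*(q^4 + q^3) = q*(q + 2)*(q^3 + q^2) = q^2*(q + 2)*(q^2 + q) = q^2*(q + 1)*(q + 2)*(q)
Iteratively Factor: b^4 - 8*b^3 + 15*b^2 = (b - 5)*(b^3 - 3*b^2) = b*(b - 5)*(b^2 - 3*b) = b^2*(b - 5)*(b - 3)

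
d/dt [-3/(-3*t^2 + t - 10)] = 3*(1 - 6*t)/(3*t^2 - t + 10)^2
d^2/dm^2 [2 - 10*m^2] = -20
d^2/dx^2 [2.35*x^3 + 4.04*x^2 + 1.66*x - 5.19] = 14.1*x + 8.08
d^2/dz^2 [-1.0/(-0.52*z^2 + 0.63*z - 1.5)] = (-0.5408*z^2 + 0.6552*z + 1.0*(1.04*z - 0.63)*(2.08*z - 1.26) - 1.56)/(0.52*z^2 - 0.63*z + 1.5)^3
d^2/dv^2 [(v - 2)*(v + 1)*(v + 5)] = 6*v + 8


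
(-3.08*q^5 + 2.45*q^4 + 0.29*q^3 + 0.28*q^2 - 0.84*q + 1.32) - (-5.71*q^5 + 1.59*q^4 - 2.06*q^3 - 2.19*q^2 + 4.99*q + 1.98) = 2.63*q^5 + 0.86*q^4 + 2.35*q^3 + 2.47*q^2 - 5.83*q - 0.66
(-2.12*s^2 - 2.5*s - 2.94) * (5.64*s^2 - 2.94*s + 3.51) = -11.9568*s^4 - 7.8672*s^3 - 16.6728*s^2 - 0.131399999999999*s - 10.3194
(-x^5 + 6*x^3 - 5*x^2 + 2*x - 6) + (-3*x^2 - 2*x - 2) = -x^5 + 6*x^3 - 8*x^2 - 8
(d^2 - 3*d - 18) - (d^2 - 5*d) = 2*d - 18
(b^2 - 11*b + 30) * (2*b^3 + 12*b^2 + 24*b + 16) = 2*b^5 - 10*b^4 - 48*b^3 + 112*b^2 + 544*b + 480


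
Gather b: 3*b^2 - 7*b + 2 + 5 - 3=3*b^2 - 7*b + 4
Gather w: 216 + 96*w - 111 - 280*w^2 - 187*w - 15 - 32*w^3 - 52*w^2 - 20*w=-32*w^3 - 332*w^2 - 111*w + 90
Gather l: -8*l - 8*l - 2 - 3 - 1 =-16*l - 6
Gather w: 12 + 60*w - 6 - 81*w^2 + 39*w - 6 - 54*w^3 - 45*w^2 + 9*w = -54*w^3 - 126*w^2 + 108*w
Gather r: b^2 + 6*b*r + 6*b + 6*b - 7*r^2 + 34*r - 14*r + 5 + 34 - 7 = b^2 + 12*b - 7*r^2 + r*(6*b + 20) + 32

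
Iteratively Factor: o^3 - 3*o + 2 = (o - 1)*(o^2 + o - 2) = (o - 1)^2*(o + 2)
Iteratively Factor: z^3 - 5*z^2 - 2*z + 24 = (z - 3)*(z^2 - 2*z - 8) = (z - 4)*(z - 3)*(z + 2)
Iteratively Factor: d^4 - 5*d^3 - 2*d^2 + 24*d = (d - 3)*(d^3 - 2*d^2 - 8*d) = (d - 4)*(d - 3)*(d^2 + 2*d) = d*(d - 4)*(d - 3)*(d + 2)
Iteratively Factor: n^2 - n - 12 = (n - 4)*(n + 3)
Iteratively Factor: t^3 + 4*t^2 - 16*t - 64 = (t + 4)*(t^2 - 16) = (t - 4)*(t + 4)*(t + 4)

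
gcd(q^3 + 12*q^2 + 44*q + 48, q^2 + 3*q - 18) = q + 6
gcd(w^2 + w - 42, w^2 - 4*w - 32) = 1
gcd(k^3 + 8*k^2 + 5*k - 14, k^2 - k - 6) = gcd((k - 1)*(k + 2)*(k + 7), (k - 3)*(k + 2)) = k + 2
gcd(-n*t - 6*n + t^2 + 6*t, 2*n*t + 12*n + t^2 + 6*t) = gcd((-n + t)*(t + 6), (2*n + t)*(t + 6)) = t + 6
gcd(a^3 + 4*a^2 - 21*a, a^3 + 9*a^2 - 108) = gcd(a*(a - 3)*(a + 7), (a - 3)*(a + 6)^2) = a - 3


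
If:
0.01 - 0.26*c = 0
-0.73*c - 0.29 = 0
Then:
No Solution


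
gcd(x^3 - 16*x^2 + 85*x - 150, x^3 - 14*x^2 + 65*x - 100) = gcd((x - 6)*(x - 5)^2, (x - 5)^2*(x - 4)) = x^2 - 10*x + 25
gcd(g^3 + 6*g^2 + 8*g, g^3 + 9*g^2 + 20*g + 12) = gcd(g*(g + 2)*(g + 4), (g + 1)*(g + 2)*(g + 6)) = g + 2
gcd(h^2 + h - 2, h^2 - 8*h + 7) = h - 1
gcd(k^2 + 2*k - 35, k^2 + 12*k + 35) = k + 7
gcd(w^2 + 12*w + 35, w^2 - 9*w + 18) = 1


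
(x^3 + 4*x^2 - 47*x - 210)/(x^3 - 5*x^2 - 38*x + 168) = (x + 5)/(x - 4)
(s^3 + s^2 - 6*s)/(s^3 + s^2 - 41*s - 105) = s*(s - 2)/(s^2 - 2*s - 35)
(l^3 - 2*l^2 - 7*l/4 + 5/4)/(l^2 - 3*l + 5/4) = l + 1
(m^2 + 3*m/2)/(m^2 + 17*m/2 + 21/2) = m/(m + 7)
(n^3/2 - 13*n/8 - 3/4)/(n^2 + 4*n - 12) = (n^2/2 + n + 3/8)/(n + 6)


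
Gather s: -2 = -2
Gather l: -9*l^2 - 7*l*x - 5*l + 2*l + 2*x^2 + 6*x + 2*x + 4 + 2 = -9*l^2 + l*(-7*x - 3) + 2*x^2 + 8*x + 6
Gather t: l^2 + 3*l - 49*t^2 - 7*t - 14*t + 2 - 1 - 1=l^2 + 3*l - 49*t^2 - 21*t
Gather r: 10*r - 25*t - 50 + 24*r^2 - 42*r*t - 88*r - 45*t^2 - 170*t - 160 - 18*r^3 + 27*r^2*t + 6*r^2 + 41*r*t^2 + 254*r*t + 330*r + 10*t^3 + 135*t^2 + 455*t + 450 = -18*r^3 + r^2*(27*t + 30) + r*(41*t^2 + 212*t + 252) + 10*t^3 + 90*t^2 + 260*t + 240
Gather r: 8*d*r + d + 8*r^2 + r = d + 8*r^2 + r*(8*d + 1)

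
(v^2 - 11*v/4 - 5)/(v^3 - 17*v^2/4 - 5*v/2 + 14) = (4*v + 5)/(4*v^2 - v - 14)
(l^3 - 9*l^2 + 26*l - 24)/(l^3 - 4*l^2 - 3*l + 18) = (l^2 - 6*l + 8)/(l^2 - l - 6)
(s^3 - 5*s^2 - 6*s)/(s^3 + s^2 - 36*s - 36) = s/(s + 6)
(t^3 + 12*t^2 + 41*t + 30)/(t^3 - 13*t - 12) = (t^2 + 11*t + 30)/(t^2 - t - 12)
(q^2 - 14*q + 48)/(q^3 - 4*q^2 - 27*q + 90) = (q - 8)/(q^2 + 2*q - 15)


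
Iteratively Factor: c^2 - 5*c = (c)*(c - 5)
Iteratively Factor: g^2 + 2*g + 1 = (g + 1)*(g + 1)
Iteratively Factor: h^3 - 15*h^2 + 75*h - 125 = (h - 5)*(h^2 - 10*h + 25) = (h - 5)^2*(h - 5)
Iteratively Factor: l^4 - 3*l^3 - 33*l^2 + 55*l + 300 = (l + 3)*(l^3 - 6*l^2 - 15*l + 100) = (l + 3)*(l + 4)*(l^2 - 10*l + 25) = (l - 5)*(l + 3)*(l + 4)*(l - 5)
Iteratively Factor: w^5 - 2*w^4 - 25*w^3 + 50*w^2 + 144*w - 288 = (w - 4)*(w^4 + 2*w^3 - 17*w^2 - 18*w + 72) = (w - 4)*(w - 3)*(w^3 + 5*w^2 - 2*w - 24) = (w - 4)*(w - 3)*(w - 2)*(w^2 + 7*w + 12) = (w - 4)*(w - 3)*(w - 2)*(w + 3)*(w + 4)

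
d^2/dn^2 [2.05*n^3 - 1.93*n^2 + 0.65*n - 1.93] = 12.3*n - 3.86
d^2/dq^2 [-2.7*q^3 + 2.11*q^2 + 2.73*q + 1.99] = 4.22 - 16.2*q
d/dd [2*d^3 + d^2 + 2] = 2*d*(3*d + 1)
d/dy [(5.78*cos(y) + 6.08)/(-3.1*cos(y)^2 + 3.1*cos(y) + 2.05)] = (-17.918*cos(y)^2 - 37.696*cos(y) + 6.999)*sin(y)/(9.61*cos(y)^4 - 19.22*cos(y)^3 - 3.1*cos(y)^2 + 12.71*cos(y) + 4.2025)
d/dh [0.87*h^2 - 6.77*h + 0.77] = 1.74*h - 6.77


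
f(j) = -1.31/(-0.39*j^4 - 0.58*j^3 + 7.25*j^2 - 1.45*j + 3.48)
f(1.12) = -0.14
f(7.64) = 0.00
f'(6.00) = -0.00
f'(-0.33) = -0.37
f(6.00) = 0.00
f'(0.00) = -0.16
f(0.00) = -0.38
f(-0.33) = -0.27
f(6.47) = 0.00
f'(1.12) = 0.15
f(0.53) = -0.28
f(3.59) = -13.45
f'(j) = -1.31*(1.56*j^3 + 1.74*j^2 - 14.5*j + 1.45)/(-0.39*j^4 - 0.58*j^3 + 7.25*j^2 - 1.45*j + 3.48)^2 = (-2.0436*j^3 - 2.2794*j^2 + 18.995*j - 1.8995)/(0.39*j^4 + 0.58*j^3 - 7.25*j^2 + 1.45*j - 3.48)^2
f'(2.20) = 0.02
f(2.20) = -0.07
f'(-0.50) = -0.32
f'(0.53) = 0.34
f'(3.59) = -6074.95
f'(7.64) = -0.00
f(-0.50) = -0.22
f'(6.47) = -0.00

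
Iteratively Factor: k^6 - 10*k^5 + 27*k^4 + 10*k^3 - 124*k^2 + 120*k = (k)*(k^5 - 10*k^4 + 27*k^3 + 10*k^2 - 124*k + 120) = k*(k - 5)*(k^4 - 5*k^3 + 2*k^2 + 20*k - 24) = k*(k - 5)*(k - 2)*(k^3 - 3*k^2 - 4*k + 12) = k*(k - 5)*(k - 2)*(k + 2)*(k^2 - 5*k + 6) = k*(k - 5)*(k - 2)^2*(k + 2)*(k - 3)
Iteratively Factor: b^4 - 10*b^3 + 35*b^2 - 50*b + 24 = (b - 1)*(b^3 - 9*b^2 + 26*b - 24) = (b - 2)*(b - 1)*(b^2 - 7*b + 12) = (b - 3)*(b - 2)*(b - 1)*(b - 4)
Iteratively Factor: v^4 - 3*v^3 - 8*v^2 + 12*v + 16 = (v - 4)*(v^3 + v^2 - 4*v - 4) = (v - 4)*(v + 2)*(v^2 - v - 2) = (v - 4)*(v - 2)*(v + 2)*(v + 1)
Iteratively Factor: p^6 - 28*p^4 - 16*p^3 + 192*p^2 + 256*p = (p - 4)*(p^5 + 4*p^4 - 12*p^3 - 64*p^2 - 64*p) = p*(p - 4)*(p^4 + 4*p^3 - 12*p^2 - 64*p - 64) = p*(p - 4)*(p + 2)*(p^3 + 2*p^2 - 16*p - 32) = p*(p - 4)^2*(p + 2)*(p^2 + 6*p + 8) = p*(p - 4)^2*(p + 2)*(p + 4)*(p + 2)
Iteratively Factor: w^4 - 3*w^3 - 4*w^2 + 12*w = (w - 3)*(w^3 - 4*w) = (w - 3)*(w - 2)*(w^2 + 2*w) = (w - 3)*(w - 2)*(w + 2)*(w)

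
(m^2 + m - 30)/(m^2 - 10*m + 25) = (m + 6)/(m - 5)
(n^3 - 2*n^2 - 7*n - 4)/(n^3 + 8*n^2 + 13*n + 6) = (n - 4)/(n + 6)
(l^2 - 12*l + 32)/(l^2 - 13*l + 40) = (l - 4)/(l - 5)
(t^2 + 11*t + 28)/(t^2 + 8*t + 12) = (t^2 + 11*t + 28)/(t^2 + 8*t + 12)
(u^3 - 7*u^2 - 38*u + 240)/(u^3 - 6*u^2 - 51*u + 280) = (u + 6)/(u + 7)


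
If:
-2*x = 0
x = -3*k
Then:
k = 0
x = 0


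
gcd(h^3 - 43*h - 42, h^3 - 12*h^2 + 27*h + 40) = h + 1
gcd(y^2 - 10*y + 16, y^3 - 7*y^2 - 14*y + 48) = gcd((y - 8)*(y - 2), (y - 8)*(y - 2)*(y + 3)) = y^2 - 10*y + 16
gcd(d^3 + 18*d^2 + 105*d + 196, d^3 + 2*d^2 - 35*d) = d + 7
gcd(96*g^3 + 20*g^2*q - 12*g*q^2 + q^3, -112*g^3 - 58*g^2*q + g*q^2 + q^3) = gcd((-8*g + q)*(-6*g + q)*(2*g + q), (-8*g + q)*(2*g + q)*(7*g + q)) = -16*g^2 - 6*g*q + q^2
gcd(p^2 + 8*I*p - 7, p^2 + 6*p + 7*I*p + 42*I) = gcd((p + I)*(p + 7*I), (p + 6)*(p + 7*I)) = p + 7*I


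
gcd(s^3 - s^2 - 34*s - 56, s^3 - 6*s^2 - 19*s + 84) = s^2 - 3*s - 28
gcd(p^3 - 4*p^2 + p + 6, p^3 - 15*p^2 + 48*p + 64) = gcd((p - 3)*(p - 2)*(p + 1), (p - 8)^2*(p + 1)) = p + 1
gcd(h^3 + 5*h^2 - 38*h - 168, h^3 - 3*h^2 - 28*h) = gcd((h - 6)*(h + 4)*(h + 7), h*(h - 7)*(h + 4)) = h + 4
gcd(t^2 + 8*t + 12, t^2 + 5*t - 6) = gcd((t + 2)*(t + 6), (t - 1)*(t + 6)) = t + 6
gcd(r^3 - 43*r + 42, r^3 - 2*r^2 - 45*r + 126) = r^2 + r - 42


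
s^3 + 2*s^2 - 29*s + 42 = (s - 3)*(s - 2)*(s + 7)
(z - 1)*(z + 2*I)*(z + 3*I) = z^3 - z^2 + 5*I*z^2 - 6*z - 5*I*z + 6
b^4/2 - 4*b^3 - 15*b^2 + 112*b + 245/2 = (b/2 + 1/2)*(b - 7)^2*(b + 5)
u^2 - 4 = (u - 2)*(u + 2)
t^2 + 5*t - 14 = (t - 2)*(t + 7)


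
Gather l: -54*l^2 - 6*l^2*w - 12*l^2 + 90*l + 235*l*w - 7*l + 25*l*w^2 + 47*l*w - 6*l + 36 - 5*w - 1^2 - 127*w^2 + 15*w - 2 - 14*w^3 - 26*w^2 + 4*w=l^2*(-6*w - 66) + l*(25*w^2 + 282*w + 77) - 14*w^3 - 153*w^2 + 14*w + 33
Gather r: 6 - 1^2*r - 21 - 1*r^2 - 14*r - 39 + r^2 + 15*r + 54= 0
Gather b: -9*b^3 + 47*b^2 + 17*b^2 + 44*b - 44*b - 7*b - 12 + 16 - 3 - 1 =-9*b^3 + 64*b^2 - 7*b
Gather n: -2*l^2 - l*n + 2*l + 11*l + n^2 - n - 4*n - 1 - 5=-2*l^2 + 13*l + n^2 + n*(-l - 5) - 6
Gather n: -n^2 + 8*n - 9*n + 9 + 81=-n^2 - n + 90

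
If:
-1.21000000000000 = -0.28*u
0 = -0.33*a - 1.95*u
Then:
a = -25.54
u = 4.32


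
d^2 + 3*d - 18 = (d - 3)*(d + 6)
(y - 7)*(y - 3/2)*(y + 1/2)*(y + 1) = y^4 - 7*y^3 - 7*y^2/4 + 23*y/2 + 21/4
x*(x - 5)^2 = x^3 - 10*x^2 + 25*x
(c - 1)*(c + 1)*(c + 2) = c^3 + 2*c^2 - c - 2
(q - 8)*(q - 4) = q^2 - 12*q + 32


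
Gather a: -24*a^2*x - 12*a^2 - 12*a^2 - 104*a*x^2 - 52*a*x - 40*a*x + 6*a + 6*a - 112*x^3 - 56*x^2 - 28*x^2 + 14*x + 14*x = a^2*(-24*x - 24) + a*(-104*x^2 - 92*x + 12) - 112*x^3 - 84*x^2 + 28*x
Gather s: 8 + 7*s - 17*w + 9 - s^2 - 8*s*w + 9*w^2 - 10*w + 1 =-s^2 + s*(7 - 8*w) + 9*w^2 - 27*w + 18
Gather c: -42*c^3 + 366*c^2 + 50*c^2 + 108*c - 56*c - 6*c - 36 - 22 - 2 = -42*c^3 + 416*c^2 + 46*c - 60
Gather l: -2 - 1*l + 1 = -l - 1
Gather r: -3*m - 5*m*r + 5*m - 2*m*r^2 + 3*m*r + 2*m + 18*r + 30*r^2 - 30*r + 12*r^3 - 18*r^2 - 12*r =4*m + 12*r^3 + r^2*(12 - 2*m) + r*(-2*m - 24)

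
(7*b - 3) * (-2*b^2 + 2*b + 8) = -14*b^3 + 20*b^2 + 50*b - 24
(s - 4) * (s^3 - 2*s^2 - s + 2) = s^4 - 6*s^3 + 7*s^2 + 6*s - 8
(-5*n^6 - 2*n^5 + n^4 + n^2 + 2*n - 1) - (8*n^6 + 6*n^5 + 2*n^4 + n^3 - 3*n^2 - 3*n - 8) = -13*n^6 - 8*n^5 - n^4 - n^3 + 4*n^2 + 5*n + 7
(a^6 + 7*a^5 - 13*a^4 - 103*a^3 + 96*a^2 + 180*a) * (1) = a^6 + 7*a^5 - 13*a^4 - 103*a^3 + 96*a^2 + 180*a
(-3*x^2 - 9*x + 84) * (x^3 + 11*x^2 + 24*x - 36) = -3*x^5 - 42*x^4 - 87*x^3 + 816*x^2 + 2340*x - 3024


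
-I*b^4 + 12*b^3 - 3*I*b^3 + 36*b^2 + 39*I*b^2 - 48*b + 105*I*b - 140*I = (b + 4)*(b + 5*I)*(b + 7*I)*(-I*b + I)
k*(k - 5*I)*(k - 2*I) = k^3 - 7*I*k^2 - 10*k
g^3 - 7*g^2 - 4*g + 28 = (g - 7)*(g - 2)*(g + 2)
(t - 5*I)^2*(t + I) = t^3 - 9*I*t^2 - 15*t - 25*I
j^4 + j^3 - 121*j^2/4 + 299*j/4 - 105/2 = (j - 5/2)*(j - 2)*(j - 3/2)*(j + 7)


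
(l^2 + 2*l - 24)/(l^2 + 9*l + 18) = (l - 4)/(l + 3)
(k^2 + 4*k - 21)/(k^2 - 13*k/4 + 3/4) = 4*(k + 7)/(4*k - 1)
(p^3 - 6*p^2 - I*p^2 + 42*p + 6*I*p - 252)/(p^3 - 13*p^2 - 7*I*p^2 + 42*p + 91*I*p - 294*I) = (p + 6*I)/(p - 7)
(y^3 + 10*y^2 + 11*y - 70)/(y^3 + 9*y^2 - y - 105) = (y - 2)/(y - 3)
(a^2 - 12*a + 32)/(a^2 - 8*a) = (a - 4)/a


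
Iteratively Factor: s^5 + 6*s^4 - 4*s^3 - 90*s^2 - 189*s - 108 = (s + 3)*(s^4 + 3*s^3 - 13*s^2 - 51*s - 36) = (s + 3)^2*(s^3 - 13*s - 12) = (s - 4)*(s + 3)^2*(s^2 + 4*s + 3) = (s - 4)*(s + 1)*(s + 3)^2*(s + 3)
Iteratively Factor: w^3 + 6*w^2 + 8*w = (w)*(w^2 + 6*w + 8) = w*(w + 2)*(w + 4)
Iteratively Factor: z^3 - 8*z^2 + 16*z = (z - 4)*(z^2 - 4*z) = z*(z - 4)*(z - 4)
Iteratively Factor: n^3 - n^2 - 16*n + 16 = (n + 4)*(n^2 - 5*n + 4) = (n - 4)*(n + 4)*(n - 1)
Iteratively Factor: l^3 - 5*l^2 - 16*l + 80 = (l - 5)*(l^2 - 16) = (l - 5)*(l + 4)*(l - 4)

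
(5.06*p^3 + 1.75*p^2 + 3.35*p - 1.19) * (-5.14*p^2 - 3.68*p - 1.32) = -26.0084*p^5 - 27.6158*p^4 - 30.3382*p^3 - 8.5214*p^2 - 0.0428000000000006*p + 1.5708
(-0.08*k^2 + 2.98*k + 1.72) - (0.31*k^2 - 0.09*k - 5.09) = -0.39*k^2 + 3.07*k + 6.81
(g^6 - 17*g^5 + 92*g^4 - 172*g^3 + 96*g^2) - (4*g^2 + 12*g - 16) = g^6 - 17*g^5 + 92*g^4 - 172*g^3 + 92*g^2 - 12*g + 16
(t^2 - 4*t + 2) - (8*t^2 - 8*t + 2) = -7*t^2 + 4*t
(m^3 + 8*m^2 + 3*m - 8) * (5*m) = 5*m^4 + 40*m^3 + 15*m^2 - 40*m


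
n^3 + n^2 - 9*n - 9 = (n - 3)*(n + 1)*(n + 3)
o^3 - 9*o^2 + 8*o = o*(o - 8)*(o - 1)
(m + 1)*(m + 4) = m^2 + 5*m + 4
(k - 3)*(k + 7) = k^2 + 4*k - 21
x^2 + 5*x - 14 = (x - 2)*(x + 7)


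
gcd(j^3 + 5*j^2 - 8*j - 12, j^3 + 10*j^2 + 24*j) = j + 6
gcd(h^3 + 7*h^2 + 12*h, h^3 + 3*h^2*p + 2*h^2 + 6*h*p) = h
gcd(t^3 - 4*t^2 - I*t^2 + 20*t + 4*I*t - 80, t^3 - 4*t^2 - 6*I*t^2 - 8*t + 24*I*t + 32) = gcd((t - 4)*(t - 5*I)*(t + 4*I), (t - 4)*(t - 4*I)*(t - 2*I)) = t - 4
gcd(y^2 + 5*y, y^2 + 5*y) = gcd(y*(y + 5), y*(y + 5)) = y^2 + 5*y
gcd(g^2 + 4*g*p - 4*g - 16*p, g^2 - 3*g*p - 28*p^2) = g + 4*p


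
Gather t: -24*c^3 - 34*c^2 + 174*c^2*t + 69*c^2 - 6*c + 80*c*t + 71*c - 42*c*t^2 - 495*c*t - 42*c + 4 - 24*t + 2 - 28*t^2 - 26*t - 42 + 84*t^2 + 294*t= -24*c^3 + 35*c^2 + 23*c + t^2*(56 - 42*c) + t*(174*c^2 - 415*c + 244) - 36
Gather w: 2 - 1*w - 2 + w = 0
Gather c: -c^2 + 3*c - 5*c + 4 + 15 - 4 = -c^2 - 2*c + 15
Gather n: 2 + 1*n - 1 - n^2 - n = 1 - n^2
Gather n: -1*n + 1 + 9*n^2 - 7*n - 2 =9*n^2 - 8*n - 1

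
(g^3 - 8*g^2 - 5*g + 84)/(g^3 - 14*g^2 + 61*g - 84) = (g + 3)/(g - 3)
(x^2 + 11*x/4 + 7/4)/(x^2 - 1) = (x + 7/4)/(x - 1)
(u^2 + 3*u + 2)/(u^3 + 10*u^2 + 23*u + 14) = 1/(u + 7)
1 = 1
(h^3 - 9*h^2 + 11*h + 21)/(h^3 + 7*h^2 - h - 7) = (h^2 - 10*h + 21)/(h^2 + 6*h - 7)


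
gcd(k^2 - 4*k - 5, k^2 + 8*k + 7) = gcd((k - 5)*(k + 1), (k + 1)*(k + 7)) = k + 1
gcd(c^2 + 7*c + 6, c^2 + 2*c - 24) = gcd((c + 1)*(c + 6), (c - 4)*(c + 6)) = c + 6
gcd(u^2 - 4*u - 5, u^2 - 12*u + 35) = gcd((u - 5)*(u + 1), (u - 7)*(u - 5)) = u - 5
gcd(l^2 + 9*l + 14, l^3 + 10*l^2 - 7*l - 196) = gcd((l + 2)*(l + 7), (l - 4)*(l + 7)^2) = l + 7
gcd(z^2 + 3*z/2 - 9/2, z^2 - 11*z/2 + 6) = z - 3/2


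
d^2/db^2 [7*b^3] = 42*b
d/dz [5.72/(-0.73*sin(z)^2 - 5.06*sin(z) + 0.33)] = (8.3512*sin(z) + 28.9432)*cos(z)/(0.73*sin(z)^2 + 5.06*sin(z) - 0.33)^2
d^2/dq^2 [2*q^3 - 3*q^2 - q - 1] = 12*q - 6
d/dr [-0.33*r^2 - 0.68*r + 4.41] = -0.66*r - 0.68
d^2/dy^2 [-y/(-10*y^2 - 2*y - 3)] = 4*(2*y*(10*y + 1)^2 - (15*y + 1)*(10*y^2 + 2*y + 3))/(10*y^2 + 2*y + 3)^3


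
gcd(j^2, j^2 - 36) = 1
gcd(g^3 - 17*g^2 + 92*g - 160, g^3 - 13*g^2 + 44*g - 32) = g^2 - 12*g + 32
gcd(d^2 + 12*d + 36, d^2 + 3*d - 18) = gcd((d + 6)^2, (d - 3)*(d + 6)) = d + 6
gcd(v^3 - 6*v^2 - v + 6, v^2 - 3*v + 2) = v - 1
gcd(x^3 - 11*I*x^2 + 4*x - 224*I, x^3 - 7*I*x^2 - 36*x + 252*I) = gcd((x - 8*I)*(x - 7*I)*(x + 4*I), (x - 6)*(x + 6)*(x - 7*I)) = x - 7*I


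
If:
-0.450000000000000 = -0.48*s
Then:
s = 0.94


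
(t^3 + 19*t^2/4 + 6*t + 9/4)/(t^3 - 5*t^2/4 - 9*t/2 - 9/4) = (t + 3)/(t - 3)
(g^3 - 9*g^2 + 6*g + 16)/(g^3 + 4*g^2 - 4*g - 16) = (g^2 - 7*g - 8)/(g^2 + 6*g + 8)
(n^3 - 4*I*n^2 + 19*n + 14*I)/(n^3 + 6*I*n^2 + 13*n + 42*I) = (n^2 - 6*I*n + 7)/(n^2 + 4*I*n + 21)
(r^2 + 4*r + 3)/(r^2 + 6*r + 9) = (r + 1)/(r + 3)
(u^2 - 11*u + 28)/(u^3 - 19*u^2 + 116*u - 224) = 1/(u - 8)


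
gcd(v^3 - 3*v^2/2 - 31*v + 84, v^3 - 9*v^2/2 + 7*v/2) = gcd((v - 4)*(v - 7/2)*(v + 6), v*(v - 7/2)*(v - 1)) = v - 7/2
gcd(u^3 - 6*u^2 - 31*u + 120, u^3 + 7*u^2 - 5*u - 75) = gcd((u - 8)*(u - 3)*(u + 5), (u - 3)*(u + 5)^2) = u^2 + 2*u - 15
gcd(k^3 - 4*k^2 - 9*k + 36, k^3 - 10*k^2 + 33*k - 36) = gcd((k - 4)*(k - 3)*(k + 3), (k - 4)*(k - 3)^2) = k^2 - 7*k + 12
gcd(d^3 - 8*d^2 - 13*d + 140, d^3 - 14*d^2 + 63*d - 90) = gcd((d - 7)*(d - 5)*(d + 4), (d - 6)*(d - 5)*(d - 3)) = d - 5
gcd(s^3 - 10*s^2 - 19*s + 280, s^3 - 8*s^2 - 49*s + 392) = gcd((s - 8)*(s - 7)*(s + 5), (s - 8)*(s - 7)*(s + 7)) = s^2 - 15*s + 56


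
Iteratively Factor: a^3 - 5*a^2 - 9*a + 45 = (a + 3)*(a^2 - 8*a + 15) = (a - 5)*(a + 3)*(a - 3)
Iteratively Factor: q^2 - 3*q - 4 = (q - 4)*(q + 1)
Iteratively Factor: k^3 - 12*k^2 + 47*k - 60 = (k - 3)*(k^2 - 9*k + 20) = (k - 5)*(k - 3)*(k - 4)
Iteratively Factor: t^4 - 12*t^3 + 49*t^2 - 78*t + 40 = (t - 4)*(t^3 - 8*t^2 + 17*t - 10) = (t - 5)*(t - 4)*(t^2 - 3*t + 2) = (t - 5)*(t - 4)*(t - 1)*(t - 2)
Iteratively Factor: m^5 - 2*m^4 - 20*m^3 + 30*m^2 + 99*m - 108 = (m - 4)*(m^4 + 2*m^3 - 12*m^2 - 18*m + 27) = (m - 4)*(m + 3)*(m^3 - m^2 - 9*m + 9) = (m - 4)*(m + 3)^2*(m^2 - 4*m + 3) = (m - 4)*(m - 3)*(m + 3)^2*(m - 1)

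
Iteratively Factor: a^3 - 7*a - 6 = (a - 3)*(a^2 + 3*a + 2) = (a - 3)*(a + 1)*(a + 2)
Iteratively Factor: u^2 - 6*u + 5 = (u - 5)*(u - 1)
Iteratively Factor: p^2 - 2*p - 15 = (p - 5)*(p + 3)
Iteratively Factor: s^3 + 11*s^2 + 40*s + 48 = (s + 4)*(s^2 + 7*s + 12) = (s + 3)*(s + 4)*(s + 4)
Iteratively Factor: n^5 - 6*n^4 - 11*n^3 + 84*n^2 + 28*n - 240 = (n - 4)*(n^4 - 2*n^3 - 19*n^2 + 8*n + 60) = (n - 4)*(n - 2)*(n^3 - 19*n - 30) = (n - 4)*(n - 2)*(n + 3)*(n^2 - 3*n - 10) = (n - 5)*(n - 4)*(n - 2)*(n + 3)*(n + 2)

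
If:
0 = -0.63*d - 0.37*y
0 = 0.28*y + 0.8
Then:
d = 1.68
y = -2.86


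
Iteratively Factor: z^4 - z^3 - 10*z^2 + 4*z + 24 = (z + 2)*(z^3 - 3*z^2 - 4*z + 12) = (z + 2)^2*(z^2 - 5*z + 6) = (z - 3)*(z + 2)^2*(z - 2)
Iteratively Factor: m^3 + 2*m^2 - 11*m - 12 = (m + 1)*(m^2 + m - 12) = (m - 3)*(m + 1)*(m + 4)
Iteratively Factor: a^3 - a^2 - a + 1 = (a - 1)*(a^2 - 1) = (a - 1)*(a + 1)*(a - 1)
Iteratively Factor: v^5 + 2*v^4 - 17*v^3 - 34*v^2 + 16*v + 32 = (v + 1)*(v^4 + v^3 - 18*v^2 - 16*v + 32) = (v + 1)*(v + 4)*(v^3 - 3*v^2 - 6*v + 8) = (v - 1)*(v + 1)*(v + 4)*(v^2 - 2*v - 8) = (v - 4)*(v - 1)*(v + 1)*(v + 4)*(v + 2)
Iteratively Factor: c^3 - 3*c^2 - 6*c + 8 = (c - 1)*(c^2 - 2*c - 8) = (c - 1)*(c + 2)*(c - 4)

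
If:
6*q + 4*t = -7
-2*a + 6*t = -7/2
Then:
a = 3*t + 7/4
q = -2*t/3 - 7/6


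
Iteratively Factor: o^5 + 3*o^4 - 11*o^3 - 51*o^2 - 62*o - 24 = (o + 1)*(o^4 + 2*o^3 - 13*o^2 - 38*o - 24) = (o + 1)*(o + 2)*(o^3 - 13*o - 12) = (o - 4)*(o + 1)*(o + 2)*(o^2 + 4*o + 3) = (o - 4)*(o + 1)*(o + 2)*(o + 3)*(o + 1)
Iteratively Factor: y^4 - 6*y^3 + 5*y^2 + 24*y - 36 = (y - 3)*(y^3 - 3*y^2 - 4*y + 12) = (y - 3)*(y + 2)*(y^2 - 5*y + 6) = (y - 3)^2*(y + 2)*(y - 2)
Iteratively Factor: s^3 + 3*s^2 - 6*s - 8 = (s + 1)*(s^2 + 2*s - 8) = (s + 1)*(s + 4)*(s - 2)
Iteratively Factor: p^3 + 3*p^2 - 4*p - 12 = (p - 2)*(p^2 + 5*p + 6) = (p - 2)*(p + 2)*(p + 3)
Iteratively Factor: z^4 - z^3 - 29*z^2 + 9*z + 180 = (z - 3)*(z^3 + 2*z^2 - 23*z - 60) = (z - 5)*(z - 3)*(z^2 + 7*z + 12) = (z - 5)*(z - 3)*(z + 3)*(z + 4)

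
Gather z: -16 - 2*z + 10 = -2*z - 6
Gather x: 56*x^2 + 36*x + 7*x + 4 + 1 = 56*x^2 + 43*x + 5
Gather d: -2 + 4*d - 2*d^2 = -2*d^2 + 4*d - 2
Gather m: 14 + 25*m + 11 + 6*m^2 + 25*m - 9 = 6*m^2 + 50*m + 16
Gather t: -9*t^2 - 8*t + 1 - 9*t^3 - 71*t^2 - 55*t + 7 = -9*t^3 - 80*t^2 - 63*t + 8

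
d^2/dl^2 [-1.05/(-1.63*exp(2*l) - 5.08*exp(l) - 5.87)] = (1.05*(3.26*exp(l) + 5.08)*(6.52*exp(l) + 10.16)*exp(l) - (6.846*exp(l) + 5.334)*(1.63*exp(2*l) + 5.08*exp(l) + 5.87))*exp(l)/(1.63*exp(2*l) + 5.08*exp(l) + 5.87)^3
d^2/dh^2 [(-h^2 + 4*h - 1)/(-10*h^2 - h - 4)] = 2*(-410*h^3 + 180*h^2 + 510*h - 7)/(1000*h^6 + 300*h^5 + 1230*h^4 + 241*h^3 + 492*h^2 + 48*h + 64)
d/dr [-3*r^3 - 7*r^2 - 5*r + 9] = -9*r^2 - 14*r - 5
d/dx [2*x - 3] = 2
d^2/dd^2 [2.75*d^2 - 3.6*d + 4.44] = 5.50000000000000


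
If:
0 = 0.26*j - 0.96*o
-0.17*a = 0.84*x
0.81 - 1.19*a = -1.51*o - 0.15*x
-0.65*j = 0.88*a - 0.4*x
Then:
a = 0.44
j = -0.66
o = -0.18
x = -0.09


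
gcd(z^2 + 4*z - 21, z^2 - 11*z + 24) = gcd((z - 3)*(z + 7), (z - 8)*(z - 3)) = z - 3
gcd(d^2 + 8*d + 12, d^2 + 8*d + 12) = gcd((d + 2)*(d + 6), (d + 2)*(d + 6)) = d^2 + 8*d + 12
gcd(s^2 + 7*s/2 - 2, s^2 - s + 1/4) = s - 1/2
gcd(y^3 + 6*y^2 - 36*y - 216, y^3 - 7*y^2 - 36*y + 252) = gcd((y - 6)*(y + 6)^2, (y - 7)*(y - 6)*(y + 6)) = y^2 - 36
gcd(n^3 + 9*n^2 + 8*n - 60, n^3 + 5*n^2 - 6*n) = n + 6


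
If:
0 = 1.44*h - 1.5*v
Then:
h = 1.04166666666667*v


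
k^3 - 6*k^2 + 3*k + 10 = (k - 5)*(k - 2)*(k + 1)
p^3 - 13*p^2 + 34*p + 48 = (p - 8)*(p - 6)*(p + 1)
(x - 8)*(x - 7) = x^2 - 15*x + 56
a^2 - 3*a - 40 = (a - 8)*(a + 5)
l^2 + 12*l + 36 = (l + 6)^2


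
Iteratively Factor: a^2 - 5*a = (a)*(a - 5)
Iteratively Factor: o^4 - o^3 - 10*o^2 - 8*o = (o + 1)*(o^3 - 2*o^2 - 8*o) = o*(o + 1)*(o^2 - 2*o - 8) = o*(o + 1)*(o + 2)*(o - 4)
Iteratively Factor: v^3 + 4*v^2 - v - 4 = (v - 1)*(v^2 + 5*v + 4) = (v - 1)*(v + 4)*(v + 1)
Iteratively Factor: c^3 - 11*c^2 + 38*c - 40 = (c - 5)*(c^2 - 6*c + 8) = (c - 5)*(c - 2)*(c - 4)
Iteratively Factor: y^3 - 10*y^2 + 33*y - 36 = (y - 3)*(y^2 - 7*y + 12) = (y - 3)^2*(y - 4)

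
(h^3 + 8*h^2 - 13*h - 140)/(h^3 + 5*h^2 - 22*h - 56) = (h + 5)/(h + 2)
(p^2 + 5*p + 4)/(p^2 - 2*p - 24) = (p + 1)/(p - 6)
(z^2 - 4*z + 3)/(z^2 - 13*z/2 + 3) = 2*(z^2 - 4*z + 3)/(2*z^2 - 13*z + 6)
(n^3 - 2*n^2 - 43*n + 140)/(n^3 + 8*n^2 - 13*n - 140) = (n - 5)/(n + 5)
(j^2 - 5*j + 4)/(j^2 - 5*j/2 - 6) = 2*(j - 1)/(2*j + 3)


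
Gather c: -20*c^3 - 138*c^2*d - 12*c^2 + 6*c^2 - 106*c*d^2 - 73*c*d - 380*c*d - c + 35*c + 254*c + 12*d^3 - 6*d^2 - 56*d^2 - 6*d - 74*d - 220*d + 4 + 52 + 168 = -20*c^3 + c^2*(-138*d - 6) + c*(-106*d^2 - 453*d + 288) + 12*d^3 - 62*d^2 - 300*d + 224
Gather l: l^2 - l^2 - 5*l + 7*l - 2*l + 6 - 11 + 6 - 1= 0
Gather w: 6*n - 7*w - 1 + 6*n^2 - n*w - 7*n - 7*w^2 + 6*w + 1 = 6*n^2 - n - 7*w^2 + w*(-n - 1)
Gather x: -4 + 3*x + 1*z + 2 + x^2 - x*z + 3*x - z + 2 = x^2 + x*(6 - z)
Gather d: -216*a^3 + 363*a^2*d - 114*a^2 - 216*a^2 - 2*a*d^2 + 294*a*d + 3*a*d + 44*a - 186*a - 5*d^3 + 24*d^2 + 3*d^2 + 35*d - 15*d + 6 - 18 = -216*a^3 - 330*a^2 - 142*a - 5*d^3 + d^2*(27 - 2*a) + d*(363*a^2 + 297*a + 20) - 12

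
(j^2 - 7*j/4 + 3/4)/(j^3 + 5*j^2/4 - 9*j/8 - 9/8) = 2*(4*j - 3)/(8*j^2 + 18*j + 9)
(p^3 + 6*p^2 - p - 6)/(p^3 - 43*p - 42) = (p - 1)/(p - 7)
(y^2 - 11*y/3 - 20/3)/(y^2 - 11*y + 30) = (y + 4/3)/(y - 6)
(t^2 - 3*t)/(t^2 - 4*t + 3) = t/(t - 1)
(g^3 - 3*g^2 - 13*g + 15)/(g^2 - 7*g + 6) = (g^2 - 2*g - 15)/(g - 6)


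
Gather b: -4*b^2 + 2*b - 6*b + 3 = -4*b^2 - 4*b + 3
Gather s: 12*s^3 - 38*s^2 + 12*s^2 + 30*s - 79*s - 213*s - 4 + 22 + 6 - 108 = 12*s^3 - 26*s^2 - 262*s - 84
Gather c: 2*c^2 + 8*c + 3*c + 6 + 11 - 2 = 2*c^2 + 11*c + 15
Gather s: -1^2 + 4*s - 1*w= 4*s - w - 1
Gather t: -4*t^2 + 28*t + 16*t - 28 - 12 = -4*t^2 + 44*t - 40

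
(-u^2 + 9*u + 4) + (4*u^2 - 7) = 3*u^2 + 9*u - 3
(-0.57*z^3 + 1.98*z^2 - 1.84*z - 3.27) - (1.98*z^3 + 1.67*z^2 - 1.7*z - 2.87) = -2.55*z^3 + 0.31*z^2 - 0.14*z - 0.4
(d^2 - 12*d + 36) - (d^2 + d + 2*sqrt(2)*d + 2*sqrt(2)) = -13*d - 2*sqrt(2)*d - 2*sqrt(2) + 36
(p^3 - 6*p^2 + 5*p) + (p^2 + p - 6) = p^3 - 5*p^2 + 6*p - 6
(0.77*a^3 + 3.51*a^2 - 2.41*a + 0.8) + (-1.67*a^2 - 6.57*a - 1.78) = 0.77*a^3 + 1.84*a^2 - 8.98*a - 0.98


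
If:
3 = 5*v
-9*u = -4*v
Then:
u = 4/15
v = 3/5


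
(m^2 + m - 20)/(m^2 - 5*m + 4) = (m + 5)/(m - 1)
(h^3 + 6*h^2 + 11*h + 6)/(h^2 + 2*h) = h + 4 + 3/h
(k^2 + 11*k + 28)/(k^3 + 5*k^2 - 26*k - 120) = (k + 7)/(k^2 + k - 30)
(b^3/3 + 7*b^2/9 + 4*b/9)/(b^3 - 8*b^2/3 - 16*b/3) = (b + 1)/(3*(b - 4))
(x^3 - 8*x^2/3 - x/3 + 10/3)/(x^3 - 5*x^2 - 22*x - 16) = (3*x^2 - 11*x + 10)/(3*(x^2 - 6*x - 16))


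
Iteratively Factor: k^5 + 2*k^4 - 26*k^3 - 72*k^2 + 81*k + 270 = (k - 5)*(k^4 + 7*k^3 + 9*k^2 - 27*k - 54) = (k - 5)*(k + 3)*(k^3 + 4*k^2 - 3*k - 18) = (k - 5)*(k - 2)*(k + 3)*(k^2 + 6*k + 9) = (k - 5)*(k - 2)*(k + 3)^2*(k + 3)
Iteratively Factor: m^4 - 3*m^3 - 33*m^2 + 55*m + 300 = (m - 5)*(m^3 + 2*m^2 - 23*m - 60) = (m - 5)^2*(m^2 + 7*m + 12) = (m - 5)^2*(m + 4)*(m + 3)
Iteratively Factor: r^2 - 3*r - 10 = (r + 2)*(r - 5)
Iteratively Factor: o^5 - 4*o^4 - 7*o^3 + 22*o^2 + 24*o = (o + 1)*(o^4 - 5*o^3 - 2*o^2 + 24*o) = (o + 1)*(o + 2)*(o^3 - 7*o^2 + 12*o) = (o - 3)*(o + 1)*(o + 2)*(o^2 - 4*o) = o*(o - 3)*(o + 1)*(o + 2)*(o - 4)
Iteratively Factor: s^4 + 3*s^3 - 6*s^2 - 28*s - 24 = (s + 2)*(s^3 + s^2 - 8*s - 12) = (s + 2)^2*(s^2 - s - 6) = (s + 2)^3*(s - 3)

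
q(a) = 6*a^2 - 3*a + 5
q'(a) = 12*a - 3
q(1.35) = 11.88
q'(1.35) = 13.20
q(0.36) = 4.70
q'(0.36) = 1.32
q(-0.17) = 5.68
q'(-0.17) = -5.04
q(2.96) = 48.69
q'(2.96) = 32.52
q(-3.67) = 96.82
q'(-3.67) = -47.04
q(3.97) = 87.66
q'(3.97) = 44.64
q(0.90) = 7.16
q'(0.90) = 7.80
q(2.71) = 40.93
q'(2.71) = 29.52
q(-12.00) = 905.00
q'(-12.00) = -147.00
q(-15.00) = 1400.00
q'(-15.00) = -183.00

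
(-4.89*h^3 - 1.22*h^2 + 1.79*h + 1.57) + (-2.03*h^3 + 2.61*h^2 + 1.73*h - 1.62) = -6.92*h^3 + 1.39*h^2 + 3.52*h - 0.05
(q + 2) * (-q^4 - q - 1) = -q^5 - 2*q^4 - q^2 - 3*q - 2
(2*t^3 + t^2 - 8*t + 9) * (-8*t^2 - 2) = -16*t^5 - 8*t^4 + 60*t^3 - 74*t^2 + 16*t - 18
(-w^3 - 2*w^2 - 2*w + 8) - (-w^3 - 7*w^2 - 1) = 5*w^2 - 2*w + 9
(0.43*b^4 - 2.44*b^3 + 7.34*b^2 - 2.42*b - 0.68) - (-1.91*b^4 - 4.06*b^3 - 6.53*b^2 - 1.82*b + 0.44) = 2.34*b^4 + 1.62*b^3 + 13.87*b^2 - 0.6*b - 1.12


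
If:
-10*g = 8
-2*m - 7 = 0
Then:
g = -4/5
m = -7/2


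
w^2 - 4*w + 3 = (w - 3)*(w - 1)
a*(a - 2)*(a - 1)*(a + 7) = a^4 + 4*a^3 - 19*a^2 + 14*a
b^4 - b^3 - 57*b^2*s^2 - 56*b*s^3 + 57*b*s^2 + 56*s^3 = (b - 1)*(b - 8*s)*(b + s)*(b + 7*s)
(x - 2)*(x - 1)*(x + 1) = x^3 - 2*x^2 - x + 2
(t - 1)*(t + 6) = t^2 + 5*t - 6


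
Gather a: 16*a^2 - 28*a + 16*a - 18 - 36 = 16*a^2 - 12*a - 54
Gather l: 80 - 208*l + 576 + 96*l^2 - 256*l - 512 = 96*l^2 - 464*l + 144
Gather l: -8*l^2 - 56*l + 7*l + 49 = -8*l^2 - 49*l + 49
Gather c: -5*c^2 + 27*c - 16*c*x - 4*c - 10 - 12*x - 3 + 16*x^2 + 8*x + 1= -5*c^2 + c*(23 - 16*x) + 16*x^2 - 4*x - 12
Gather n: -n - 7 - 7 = -n - 14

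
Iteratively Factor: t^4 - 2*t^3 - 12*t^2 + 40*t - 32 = (t - 2)*(t^3 - 12*t + 16) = (t - 2)^2*(t^2 + 2*t - 8) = (t - 2)^3*(t + 4)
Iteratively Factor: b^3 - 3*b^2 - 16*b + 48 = (b - 3)*(b^2 - 16) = (b - 3)*(b + 4)*(b - 4)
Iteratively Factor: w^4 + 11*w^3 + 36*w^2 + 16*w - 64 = (w + 4)*(w^3 + 7*w^2 + 8*w - 16) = (w - 1)*(w + 4)*(w^2 + 8*w + 16) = (w - 1)*(w + 4)^2*(w + 4)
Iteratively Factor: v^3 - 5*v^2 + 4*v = (v - 4)*(v^2 - v) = v*(v - 4)*(v - 1)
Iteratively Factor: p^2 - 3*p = (p)*(p - 3)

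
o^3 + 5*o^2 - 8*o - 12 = (o - 2)*(o + 1)*(o + 6)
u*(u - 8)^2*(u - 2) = u^4 - 18*u^3 + 96*u^2 - 128*u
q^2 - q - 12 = (q - 4)*(q + 3)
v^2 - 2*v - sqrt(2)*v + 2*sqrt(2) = (v - 2)*(v - sqrt(2))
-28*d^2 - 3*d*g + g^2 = (-7*d + g)*(4*d + g)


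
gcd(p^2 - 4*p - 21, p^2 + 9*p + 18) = p + 3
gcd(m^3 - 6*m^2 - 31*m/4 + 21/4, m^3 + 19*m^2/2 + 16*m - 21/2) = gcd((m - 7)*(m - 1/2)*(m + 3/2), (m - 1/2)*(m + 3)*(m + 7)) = m - 1/2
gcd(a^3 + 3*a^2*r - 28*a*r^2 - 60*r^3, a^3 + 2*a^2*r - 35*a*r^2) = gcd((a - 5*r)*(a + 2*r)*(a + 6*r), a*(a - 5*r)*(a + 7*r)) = -a + 5*r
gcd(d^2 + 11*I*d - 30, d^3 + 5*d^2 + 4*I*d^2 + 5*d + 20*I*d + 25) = d + 5*I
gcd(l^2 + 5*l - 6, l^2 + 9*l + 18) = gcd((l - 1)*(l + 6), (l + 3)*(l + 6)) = l + 6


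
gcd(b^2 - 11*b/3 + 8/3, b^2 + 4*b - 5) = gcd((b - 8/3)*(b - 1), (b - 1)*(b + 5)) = b - 1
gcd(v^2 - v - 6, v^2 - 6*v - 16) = v + 2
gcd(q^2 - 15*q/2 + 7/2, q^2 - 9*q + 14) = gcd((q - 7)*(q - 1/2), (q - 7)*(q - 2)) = q - 7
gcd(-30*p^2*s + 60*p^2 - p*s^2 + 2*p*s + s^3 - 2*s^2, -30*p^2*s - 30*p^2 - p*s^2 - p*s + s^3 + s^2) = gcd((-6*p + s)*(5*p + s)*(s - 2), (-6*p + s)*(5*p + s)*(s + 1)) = 30*p^2 + p*s - s^2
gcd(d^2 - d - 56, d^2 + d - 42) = d + 7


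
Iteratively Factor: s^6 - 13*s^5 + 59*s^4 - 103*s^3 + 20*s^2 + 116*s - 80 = (s - 2)*(s^5 - 11*s^4 + 37*s^3 - 29*s^2 - 38*s + 40) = (s - 4)*(s - 2)*(s^4 - 7*s^3 + 9*s^2 + 7*s - 10) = (s - 4)*(s - 2)^2*(s^3 - 5*s^2 - s + 5) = (s - 4)*(s - 2)^2*(s + 1)*(s^2 - 6*s + 5) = (s - 4)*(s - 2)^2*(s - 1)*(s + 1)*(s - 5)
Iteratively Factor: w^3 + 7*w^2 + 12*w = (w + 3)*(w^2 + 4*w) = (w + 3)*(w + 4)*(w)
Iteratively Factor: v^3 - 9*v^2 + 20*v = (v - 4)*(v^2 - 5*v) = v*(v - 4)*(v - 5)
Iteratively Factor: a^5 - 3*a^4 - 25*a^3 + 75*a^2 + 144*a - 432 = (a - 4)*(a^4 + a^3 - 21*a^2 - 9*a + 108) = (a - 4)*(a - 3)*(a^3 + 4*a^2 - 9*a - 36) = (a - 4)*(a - 3)*(a + 4)*(a^2 - 9) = (a - 4)*(a - 3)*(a + 3)*(a + 4)*(a - 3)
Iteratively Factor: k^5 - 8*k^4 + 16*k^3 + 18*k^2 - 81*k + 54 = (k - 1)*(k^4 - 7*k^3 + 9*k^2 + 27*k - 54) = (k - 3)*(k - 1)*(k^3 - 4*k^2 - 3*k + 18) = (k - 3)*(k - 1)*(k + 2)*(k^2 - 6*k + 9) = (k - 3)^2*(k - 1)*(k + 2)*(k - 3)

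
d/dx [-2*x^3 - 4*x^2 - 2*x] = -6*x^2 - 8*x - 2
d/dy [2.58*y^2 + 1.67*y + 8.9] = 5.16*y + 1.67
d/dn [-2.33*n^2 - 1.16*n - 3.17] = -4.66*n - 1.16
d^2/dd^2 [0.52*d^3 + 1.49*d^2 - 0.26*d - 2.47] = 3.12*d + 2.98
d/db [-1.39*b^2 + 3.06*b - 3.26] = 3.06 - 2.78*b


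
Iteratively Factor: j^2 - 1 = (j + 1)*(j - 1)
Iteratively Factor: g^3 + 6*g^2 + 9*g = (g + 3)*(g^2 + 3*g) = g*(g + 3)*(g + 3)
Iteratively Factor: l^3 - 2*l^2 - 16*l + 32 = (l - 4)*(l^2 + 2*l - 8) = (l - 4)*(l - 2)*(l + 4)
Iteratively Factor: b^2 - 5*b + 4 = (b - 1)*(b - 4)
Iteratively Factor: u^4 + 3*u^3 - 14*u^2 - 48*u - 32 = (u - 4)*(u^3 + 7*u^2 + 14*u + 8) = (u - 4)*(u + 2)*(u^2 + 5*u + 4) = (u - 4)*(u + 1)*(u + 2)*(u + 4)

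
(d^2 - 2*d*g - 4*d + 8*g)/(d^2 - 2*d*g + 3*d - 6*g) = (d - 4)/(d + 3)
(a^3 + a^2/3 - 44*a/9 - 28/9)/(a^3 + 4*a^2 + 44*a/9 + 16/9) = (3*a - 7)/(3*a + 4)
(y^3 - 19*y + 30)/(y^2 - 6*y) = (y^3 - 19*y + 30)/(y*(y - 6))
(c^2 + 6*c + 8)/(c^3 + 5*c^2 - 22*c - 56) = (c + 4)/(c^2 + 3*c - 28)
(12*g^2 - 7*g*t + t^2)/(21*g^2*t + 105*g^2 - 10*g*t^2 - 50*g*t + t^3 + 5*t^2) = (-4*g + t)/(-7*g*t - 35*g + t^2 + 5*t)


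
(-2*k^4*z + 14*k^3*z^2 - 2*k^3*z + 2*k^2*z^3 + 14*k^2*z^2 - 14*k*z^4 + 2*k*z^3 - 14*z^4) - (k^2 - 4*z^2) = -2*k^4*z + 14*k^3*z^2 - 2*k^3*z + 2*k^2*z^3 + 14*k^2*z^2 - k^2 - 14*k*z^4 + 2*k*z^3 - 14*z^4 + 4*z^2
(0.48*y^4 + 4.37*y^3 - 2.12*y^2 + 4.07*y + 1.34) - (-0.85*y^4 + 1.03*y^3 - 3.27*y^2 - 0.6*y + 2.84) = 1.33*y^4 + 3.34*y^3 + 1.15*y^2 + 4.67*y - 1.5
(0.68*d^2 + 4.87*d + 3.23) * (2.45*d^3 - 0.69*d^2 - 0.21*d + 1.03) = 1.666*d^5 + 11.4623*d^4 + 4.4104*d^3 - 2.551*d^2 + 4.3378*d + 3.3269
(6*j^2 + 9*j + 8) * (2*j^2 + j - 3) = 12*j^4 + 24*j^3 + 7*j^2 - 19*j - 24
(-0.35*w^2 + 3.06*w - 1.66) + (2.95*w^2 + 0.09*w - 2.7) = 2.6*w^2 + 3.15*w - 4.36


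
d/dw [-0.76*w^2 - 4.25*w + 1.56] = -1.52*w - 4.25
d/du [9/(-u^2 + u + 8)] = 9*(2*u - 1)/(-u^2 + u + 8)^2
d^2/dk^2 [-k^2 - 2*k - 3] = -2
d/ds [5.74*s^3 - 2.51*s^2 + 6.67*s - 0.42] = 17.22*s^2 - 5.02*s + 6.67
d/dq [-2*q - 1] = -2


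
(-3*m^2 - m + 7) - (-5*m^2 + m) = 2*m^2 - 2*m + 7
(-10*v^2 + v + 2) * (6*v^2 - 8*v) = -60*v^4 + 86*v^3 + 4*v^2 - 16*v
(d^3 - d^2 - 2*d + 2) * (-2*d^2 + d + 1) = -2*d^5 + 3*d^4 + 4*d^3 - 7*d^2 + 2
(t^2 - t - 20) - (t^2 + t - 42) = 22 - 2*t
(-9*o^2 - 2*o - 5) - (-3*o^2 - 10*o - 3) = -6*o^2 + 8*o - 2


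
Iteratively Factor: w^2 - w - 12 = (w - 4)*(w + 3)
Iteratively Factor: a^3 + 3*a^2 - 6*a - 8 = (a + 4)*(a^2 - a - 2) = (a - 2)*(a + 4)*(a + 1)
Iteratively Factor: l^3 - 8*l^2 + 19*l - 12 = (l - 1)*(l^2 - 7*l + 12) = (l - 4)*(l - 1)*(l - 3)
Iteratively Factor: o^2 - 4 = (o + 2)*(o - 2)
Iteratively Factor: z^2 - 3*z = (z - 3)*(z)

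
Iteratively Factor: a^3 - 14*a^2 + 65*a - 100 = (a - 5)*(a^2 - 9*a + 20) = (a - 5)*(a - 4)*(a - 5)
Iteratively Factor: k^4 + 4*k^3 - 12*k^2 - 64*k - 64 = (k + 4)*(k^3 - 12*k - 16) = (k + 2)*(k + 4)*(k^2 - 2*k - 8) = (k + 2)^2*(k + 4)*(k - 4)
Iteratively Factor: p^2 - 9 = (p - 3)*(p + 3)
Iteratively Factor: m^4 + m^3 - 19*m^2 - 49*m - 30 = (m + 3)*(m^3 - 2*m^2 - 13*m - 10) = (m - 5)*(m + 3)*(m^2 + 3*m + 2) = (m - 5)*(m + 2)*(m + 3)*(m + 1)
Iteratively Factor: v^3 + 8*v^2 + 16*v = (v + 4)*(v^2 + 4*v) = v*(v + 4)*(v + 4)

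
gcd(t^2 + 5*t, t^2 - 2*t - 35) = t + 5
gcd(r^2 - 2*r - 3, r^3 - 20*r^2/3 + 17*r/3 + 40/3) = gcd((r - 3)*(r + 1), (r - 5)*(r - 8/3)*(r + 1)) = r + 1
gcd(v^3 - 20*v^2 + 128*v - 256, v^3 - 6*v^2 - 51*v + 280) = v - 8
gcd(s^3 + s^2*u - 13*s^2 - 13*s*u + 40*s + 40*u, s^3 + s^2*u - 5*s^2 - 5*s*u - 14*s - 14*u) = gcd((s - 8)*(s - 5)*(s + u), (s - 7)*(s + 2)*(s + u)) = s + u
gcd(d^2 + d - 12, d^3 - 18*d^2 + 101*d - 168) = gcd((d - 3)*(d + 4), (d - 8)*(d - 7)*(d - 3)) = d - 3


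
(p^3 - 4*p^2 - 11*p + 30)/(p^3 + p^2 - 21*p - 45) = (p - 2)/(p + 3)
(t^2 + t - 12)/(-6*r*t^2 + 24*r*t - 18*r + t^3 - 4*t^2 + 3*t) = (-t - 4)/(6*r*t - 6*r - t^2 + t)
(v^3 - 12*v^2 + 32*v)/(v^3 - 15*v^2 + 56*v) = (v - 4)/(v - 7)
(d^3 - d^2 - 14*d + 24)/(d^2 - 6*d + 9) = (d^2 + 2*d - 8)/(d - 3)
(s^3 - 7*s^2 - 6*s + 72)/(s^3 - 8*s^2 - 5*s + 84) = (s - 6)/(s - 7)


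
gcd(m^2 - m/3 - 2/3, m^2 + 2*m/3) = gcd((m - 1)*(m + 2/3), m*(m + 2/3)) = m + 2/3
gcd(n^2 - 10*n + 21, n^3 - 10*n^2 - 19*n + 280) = n - 7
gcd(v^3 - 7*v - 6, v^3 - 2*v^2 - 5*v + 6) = v^2 - v - 6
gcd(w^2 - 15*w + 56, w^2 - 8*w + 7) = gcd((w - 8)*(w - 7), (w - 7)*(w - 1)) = w - 7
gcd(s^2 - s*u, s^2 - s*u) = s^2 - s*u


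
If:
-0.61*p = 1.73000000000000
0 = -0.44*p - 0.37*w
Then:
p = -2.84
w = 3.37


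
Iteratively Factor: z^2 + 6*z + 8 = (z + 2)*(z + 4)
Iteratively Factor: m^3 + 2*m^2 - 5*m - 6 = (m + 1)*(m^2 + m - 6) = (m + 1)*(m + 3)*(m - 2)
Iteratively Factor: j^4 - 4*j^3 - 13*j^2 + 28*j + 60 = (j - 5)*(j^3 + j^2 - 8*j - 12) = (j - 5)*(j - 3)*(j^2 + 4*j + 4) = (j - 5)*(j - 3)*(j + 2)*(j + 2)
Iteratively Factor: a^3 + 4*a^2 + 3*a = (a + 1)*(a^2 + 3*a) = a*(a + 1)*(a + 3)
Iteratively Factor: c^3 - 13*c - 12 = (c + 1)*(c^2 - c - 12) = (c + 1)*(c + 3)*(c - 4)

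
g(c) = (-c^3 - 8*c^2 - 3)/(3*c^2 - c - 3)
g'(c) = (1 - 6*c)*(-c^3 - 8*c^2 - 3)/(3*c^2 - c - 3)^2 + (-3*c^2 - 16*c)/(3*c^2 - c - 3) = (c*(3*c + 16)*(-3*c^2 + c + 3) + (6*c - 1)*(c^3 + 8*c^2 + 3))/(-3*c^2 + c + 3)^2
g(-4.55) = -1.17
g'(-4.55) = -0.35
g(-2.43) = -2.09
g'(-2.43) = -0.67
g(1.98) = -6.21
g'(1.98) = 3.56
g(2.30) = -5.44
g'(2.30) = 1.60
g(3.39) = -4.77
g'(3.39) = 0.12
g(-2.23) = -2.24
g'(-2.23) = -0.81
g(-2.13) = -2.33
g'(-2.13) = -0.91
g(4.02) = -4.76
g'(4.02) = -0.07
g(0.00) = 1.00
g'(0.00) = -0.33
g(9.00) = -5.97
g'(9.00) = -0.30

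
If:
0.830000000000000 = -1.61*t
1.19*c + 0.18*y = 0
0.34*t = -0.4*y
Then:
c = -0.07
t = -0.52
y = 0.44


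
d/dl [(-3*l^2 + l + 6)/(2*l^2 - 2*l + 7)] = (4*l^2 - 66*l + 19)/(4*l^4 - 8*l^3 + 32*l^2 - 28*l + 49)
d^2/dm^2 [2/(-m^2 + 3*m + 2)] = 4*(-m^2 + 3*m + (2*m - 3)^2 + 2)/(-m^2 + 3*m + 2)^3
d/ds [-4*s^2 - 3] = -8*s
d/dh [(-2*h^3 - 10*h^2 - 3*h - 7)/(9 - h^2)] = (2*h^4 - 57*h^2 - 194*h - 27)/(h^4 - 18*h^2 + 81)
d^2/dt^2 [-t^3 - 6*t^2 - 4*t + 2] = -6*t - 12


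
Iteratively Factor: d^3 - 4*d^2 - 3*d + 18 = (d - 3)*(d^2 - d - 6) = (d - 3)*(d + 2)*(d - 3)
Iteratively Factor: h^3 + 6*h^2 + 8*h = (h + 2)*(h^2 + 4*h) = h*(h + 2)*(h + 4)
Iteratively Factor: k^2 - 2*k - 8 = (k - 4)*(k + 2)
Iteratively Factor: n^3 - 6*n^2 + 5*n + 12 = (n + 1)*(n^2 - 7*n + 12) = (n - 3)*(n + 1)*(n - 4)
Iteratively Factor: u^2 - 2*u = (u - 2)*(u)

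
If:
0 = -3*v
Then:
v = 0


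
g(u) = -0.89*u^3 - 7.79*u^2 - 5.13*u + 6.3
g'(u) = -2.67*u^2 - 15.58*u - 5.13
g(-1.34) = 1.33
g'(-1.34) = 10.95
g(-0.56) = 6.89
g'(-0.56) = 2.76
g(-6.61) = -43.12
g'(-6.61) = -18.80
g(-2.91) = -22.81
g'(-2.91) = 17.60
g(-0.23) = 7.08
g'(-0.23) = -1.69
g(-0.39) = 7.17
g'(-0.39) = 0.54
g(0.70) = -1.41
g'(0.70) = -17.34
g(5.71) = -442.67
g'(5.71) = -181.14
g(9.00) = -1319.67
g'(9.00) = -361.62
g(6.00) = -497.16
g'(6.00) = -194.73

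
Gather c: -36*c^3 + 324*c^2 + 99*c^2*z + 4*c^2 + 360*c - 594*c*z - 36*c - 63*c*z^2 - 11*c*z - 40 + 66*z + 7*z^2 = -36*c^3 + c^2*(99*z + 328) + c*(-63*z^2 - 605*z + 324) + 7*z^2 + 66*z - 40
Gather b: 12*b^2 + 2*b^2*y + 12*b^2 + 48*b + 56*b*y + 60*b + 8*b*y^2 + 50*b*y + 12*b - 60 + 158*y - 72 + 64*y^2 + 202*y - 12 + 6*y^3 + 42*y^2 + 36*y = b^2*(2*y + 24) + b*(8*y^2 + 106*y + 120) + 6*y^3 + 106*y^2 + 396*y - 144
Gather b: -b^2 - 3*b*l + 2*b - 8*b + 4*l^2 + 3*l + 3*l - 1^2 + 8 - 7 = -b^2 + b*(-3*l - 6) + 4*l^2 + 6*l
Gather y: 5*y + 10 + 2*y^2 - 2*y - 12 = 2*y^2 + 3*y - 2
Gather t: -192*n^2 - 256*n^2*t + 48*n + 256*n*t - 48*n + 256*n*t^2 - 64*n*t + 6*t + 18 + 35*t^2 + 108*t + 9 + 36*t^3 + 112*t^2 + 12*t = -192*n^2 + 36*t^3 + t^2*(256*n + 147) + t*(-256*n^2 + 192*n + 126) + 27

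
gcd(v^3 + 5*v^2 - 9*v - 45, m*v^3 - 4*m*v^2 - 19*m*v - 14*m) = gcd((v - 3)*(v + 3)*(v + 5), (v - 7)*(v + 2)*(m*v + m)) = 1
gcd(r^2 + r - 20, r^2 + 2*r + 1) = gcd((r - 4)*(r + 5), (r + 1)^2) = 1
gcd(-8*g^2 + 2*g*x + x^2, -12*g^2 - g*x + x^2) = 1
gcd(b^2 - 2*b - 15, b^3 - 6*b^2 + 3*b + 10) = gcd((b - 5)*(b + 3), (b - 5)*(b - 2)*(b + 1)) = b - 5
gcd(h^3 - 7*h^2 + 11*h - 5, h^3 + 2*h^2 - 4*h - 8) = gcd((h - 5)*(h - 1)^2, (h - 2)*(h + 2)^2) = 1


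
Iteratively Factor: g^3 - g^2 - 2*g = (g - 2)*(g^2 + g) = (g - 2)*(g + 1)*(g)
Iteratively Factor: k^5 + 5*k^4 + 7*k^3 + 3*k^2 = (k + 1)*(k^4 + 4*k^3 + 3*k^2) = (k + 1)*(k + 3)*(k^3 + k^2) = k*(k + 1)*(k + 3)*(k^2 + k) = k*(k + 1)^2*(k + 3)*(k)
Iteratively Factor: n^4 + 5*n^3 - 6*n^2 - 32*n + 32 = (n - 1)*(n^3 + 6*n^2 - 32) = (n - 2)*(n - 1)*(n^2 + 8*n + 16) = (n - 2)*(n - 1)*(n + 4)*(n + 4)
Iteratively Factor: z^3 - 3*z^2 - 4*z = (z - 4)*(z^2 + z) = (z - 4)*(z + 1)*(z)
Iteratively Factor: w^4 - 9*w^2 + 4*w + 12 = (w - 2)*(w^3 + 2*w^2 - 5*w - 6) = (w - 2)*(w + 3)*(w^2 - w - 2) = (w - 2)*(w + 1)*(w + 3)*(w - 2)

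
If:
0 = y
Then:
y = 0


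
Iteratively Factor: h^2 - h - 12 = (h - 4)*(h + 3)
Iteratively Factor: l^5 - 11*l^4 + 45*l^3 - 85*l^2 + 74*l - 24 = (l - 1)*(l^4 - 10*l^3 + 35*l^2 - 50*l + 24) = (l - 3)*(l - 1)*(l^3 - 7*l^2 + 14*l - 8) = (l - 3)*(l - 2)*(l - 1)*(l^2 - 5*l + 4) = (l - 3)*(l - 2)*(l - 1)^2*(l - 4)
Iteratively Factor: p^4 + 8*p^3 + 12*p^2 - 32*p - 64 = (p - 2)*(p^3 + 10*p^2 + 32*p + 32) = (p - 2)*(p + 2)*(p^2 + 8*p + 16) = (p - 2)*(p + 2)*(p + 4)*(p + 4)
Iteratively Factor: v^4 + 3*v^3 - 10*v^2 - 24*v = (v + 4)*(v^3 - v^2 - 6*v) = (v - 3)*(v + 4)*(v^2 + 2*v) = v*(v - 3)*(v + 4)*(v + 2)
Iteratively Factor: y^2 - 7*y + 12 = (y - 4)*(y - 3)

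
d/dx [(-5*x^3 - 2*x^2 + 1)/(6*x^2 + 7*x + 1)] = (-30*x^4 - 70*x^3 - 29*x^2 - 16*x - 7)/(36*x^4 + 84*x^3 + 61*x^2 + 14*x + 1)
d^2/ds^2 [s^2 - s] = 2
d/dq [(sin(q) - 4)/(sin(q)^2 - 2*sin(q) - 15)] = (8*sin(q) + cos(q)^2 - 24)*cos(q)/((sin(q) - 5)^2*(sin(q) + 3)^2)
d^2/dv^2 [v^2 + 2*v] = 2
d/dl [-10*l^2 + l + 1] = 1 - 20*l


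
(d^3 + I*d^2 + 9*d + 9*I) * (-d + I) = -d^4 - 10*d^2 - 9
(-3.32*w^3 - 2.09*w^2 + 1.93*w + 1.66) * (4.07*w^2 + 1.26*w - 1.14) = -13.5124*w^5 - 12.6895*w^4 + 9.0065*w^3 + 11.5706*w^2 - 0.1086*w - 1.8924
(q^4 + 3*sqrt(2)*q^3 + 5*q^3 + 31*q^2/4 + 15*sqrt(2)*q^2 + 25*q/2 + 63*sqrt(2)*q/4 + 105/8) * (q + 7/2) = q^5 + 3*sqrt(2)*q^4 + 17*q^4/2 + 101*q^3/4 + 51*sqrt(2)*q^3/2 + 317*q^2/8 + 273*sqrt(2)*q^2/4 + 455*q/8 + 441*sqrt(2)*q/8 + 735/16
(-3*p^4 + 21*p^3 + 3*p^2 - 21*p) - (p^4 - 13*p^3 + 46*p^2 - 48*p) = -4*p^4 + 34*p^3 - 43*p^2 + 27*p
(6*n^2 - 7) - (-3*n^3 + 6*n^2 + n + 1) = 3*n^3 - n - 8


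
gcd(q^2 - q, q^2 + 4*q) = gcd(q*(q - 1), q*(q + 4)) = q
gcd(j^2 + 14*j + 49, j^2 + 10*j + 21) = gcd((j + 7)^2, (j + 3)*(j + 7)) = j + 7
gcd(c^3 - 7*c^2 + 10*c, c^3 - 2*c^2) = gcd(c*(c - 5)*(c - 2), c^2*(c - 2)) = c^2 - 2*c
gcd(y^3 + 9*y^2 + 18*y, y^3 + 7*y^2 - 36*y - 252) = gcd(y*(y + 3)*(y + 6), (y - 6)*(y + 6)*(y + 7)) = y + 6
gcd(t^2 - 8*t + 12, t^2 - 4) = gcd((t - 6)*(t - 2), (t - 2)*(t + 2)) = t - 2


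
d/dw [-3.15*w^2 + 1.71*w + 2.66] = 1.71 - 6.3*w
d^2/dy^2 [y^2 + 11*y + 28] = 2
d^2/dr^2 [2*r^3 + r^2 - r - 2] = 12*r + 2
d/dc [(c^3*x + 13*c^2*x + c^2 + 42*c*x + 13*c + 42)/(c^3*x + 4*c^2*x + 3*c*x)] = (-9*c^4*x - c^4 - 78*c^3*x - 26*c^3 - 129*c^2*x - 175*c^2 - 336*c - 126)/(c^2*x*(c^4 + 8*c^3 + 22*c^2 + 24*c + 9))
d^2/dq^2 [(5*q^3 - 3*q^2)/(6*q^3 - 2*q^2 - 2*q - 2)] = 3*(-4*q^6 + 15*q^5 + 21*q^4 - 20*q^3 + 8*q^2 + 5*q - 1)/(27*q^9 - 27*q^8 - 18*q^7 - 10*q^6 + 24*q^5 + 12*q^4 + 2*q^3 - 6*q^2 - 3*q - 1)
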